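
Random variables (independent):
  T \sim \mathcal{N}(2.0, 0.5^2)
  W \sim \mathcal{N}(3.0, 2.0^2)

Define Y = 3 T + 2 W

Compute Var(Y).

For independent RVs: Var(aX + bY) = a²Var(X) + b²Var(Y)
Var(T) = 0.25
Var(W) = 4
Var(Y) = 3²*0.25 + 2²*4
= 9*0.25 + 4*4 = 18.25

18.25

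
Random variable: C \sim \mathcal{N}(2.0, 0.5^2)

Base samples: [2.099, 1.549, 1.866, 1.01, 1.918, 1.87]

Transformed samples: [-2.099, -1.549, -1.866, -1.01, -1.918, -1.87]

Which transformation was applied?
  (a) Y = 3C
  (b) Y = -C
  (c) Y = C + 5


Checking option (b) Y = -C:
  C = 2.099 -> Y = -2.099 ✓
  C = 1.549 -> Y = -1.549 ✓
  C = 1.866 -> Y = -1.866 ✓
All samples match this transformation.

(b) -C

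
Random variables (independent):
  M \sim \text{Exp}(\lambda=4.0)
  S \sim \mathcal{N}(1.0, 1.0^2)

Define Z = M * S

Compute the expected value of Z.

For independent RVs: E[XY] = E[X]*E[Y]
E[M] = 0.25
E[S] = 1
E[Z] = 0.25 * 1 = 0.25

0.25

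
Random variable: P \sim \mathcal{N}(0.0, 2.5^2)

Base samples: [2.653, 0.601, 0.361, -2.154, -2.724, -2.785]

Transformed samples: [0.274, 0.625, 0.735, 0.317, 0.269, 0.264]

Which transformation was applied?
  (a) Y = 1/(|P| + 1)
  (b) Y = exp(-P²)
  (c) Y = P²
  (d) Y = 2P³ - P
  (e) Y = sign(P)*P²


Checking option (a) Y = 1/(|P| + 1):
  P = 2.653 -> Y = 0.274 ✓
  P = 0.601 -> Y = 0.625 ✓
  P = 0.361 -> Y = 0.735 ✓
All samples match this transformation.

(a) 1/(|P| + 1)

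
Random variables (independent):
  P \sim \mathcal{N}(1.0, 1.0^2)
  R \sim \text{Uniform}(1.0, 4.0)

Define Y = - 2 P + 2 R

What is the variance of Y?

For independent RVs: Var(aX + bY) = a²Var(X) + b²Var(Y)
Var(P) = 1
Var(R) = 0.75
Var(Y) = (-2)²*1 + 2²*0.75
= 4*1 + 4*0.75 = 7

7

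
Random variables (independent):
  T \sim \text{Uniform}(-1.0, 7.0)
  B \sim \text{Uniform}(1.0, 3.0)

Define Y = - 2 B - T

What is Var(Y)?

For independent RVs: Var(aX + bY) = a²Var(X) + b²Var(Y)
Var(T) = 5.3333333
Var(B) = 0.33333333
Var(Y) = (-1)²*5.3333333 + (-2)²*0.33333333
= 1*5.3333333 + 4*0.33333333 = 6.6666667

6.6666667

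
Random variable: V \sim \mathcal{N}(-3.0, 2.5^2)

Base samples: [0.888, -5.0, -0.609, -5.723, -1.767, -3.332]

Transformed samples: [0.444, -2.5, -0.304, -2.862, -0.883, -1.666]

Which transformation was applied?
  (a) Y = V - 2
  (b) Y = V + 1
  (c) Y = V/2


Checking option (c) Y = V/2:
  V = 0.888 -> Y = 0.444 ✓
  V = -5.0 -> Y = -2.5 ✓
  V = -0.609 -> Y = -0.304 ✓
All samples match this transformation.

(c) V/2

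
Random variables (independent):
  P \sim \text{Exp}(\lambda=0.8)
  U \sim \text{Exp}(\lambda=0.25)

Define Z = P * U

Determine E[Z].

For independent RVs: E[XY] = E[X]*E[Y]
E[P] = 1.25
E[U] = 4
E[Z] = 1.25 * 4 = 5

5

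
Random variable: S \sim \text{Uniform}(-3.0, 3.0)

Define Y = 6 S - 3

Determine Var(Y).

For Y = aS + b: Var(Y) = a² * Var(S)
Var(S) = (3 + 3)^2/12 = 3
Var(Y) = 6² * 3 = 36 * 3 = 108

108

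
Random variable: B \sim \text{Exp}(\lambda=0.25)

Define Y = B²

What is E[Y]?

Using E[X²] = Var(X) + (E[X])²:
E[B] = 4
Var(B) = 1/0.25^2 = 16
E[B²] = 16 + 4² = 16 + 16 = 32

32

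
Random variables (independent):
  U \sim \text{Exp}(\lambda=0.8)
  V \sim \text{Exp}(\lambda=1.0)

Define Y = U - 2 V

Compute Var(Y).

For independent RVs: Var(aX + bY) = a²Var(X) + b²Var(Y)
Var(U) = 1.5625
Var(V) = 1
Var(Y) = 1²*1.5625 + (-2)²*1
= 1*1.5625 + 4*1 = 5.5625

5.5625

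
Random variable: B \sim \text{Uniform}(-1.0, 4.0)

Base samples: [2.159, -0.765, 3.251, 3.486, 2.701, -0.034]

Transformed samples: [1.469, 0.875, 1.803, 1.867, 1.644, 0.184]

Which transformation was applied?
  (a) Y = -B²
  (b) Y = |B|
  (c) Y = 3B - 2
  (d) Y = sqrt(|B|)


Checking option (d) Y = sqrt(|B|):
  B = 2.159 -> Y = 1.469 ✓
  B = -0.765 -> Y = 0.875 ✓
  B = 3.251 -> Y = 1.803 ✓
All samples match this transformation.

(d) sqrt(|B|)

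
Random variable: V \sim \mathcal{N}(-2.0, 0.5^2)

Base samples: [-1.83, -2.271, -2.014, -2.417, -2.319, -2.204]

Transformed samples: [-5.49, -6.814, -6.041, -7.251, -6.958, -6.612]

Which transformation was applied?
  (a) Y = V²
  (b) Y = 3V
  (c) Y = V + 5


Checking option (b) Y = 3V:
  V = -1.83 -> Y = -5.49 ✓
  V = -2.271 -> Y = -6.814 ✓
  V = -2.014 -> Y = -6.041 ✓
All samples match this transformation.

(b) 3V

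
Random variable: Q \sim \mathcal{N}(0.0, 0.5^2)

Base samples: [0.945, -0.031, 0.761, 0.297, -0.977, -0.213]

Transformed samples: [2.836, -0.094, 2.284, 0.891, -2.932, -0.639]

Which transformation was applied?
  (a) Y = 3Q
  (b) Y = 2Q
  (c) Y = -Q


Checking option (a) Y = 3Q:
  Q = 0.945 -> Y = 2.836 ✓
  Q = -0.031 -> Y = -0.094 ✓
  Q = 0.761 -> Y = 2.284 ✓
All samples match this transformation.

(a) 3Q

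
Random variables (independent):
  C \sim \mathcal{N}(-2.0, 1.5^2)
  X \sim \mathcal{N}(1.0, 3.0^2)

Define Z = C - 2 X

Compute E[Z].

E[Z] = 1*E[C] - 2*E[X]
E[C] = -2
E[X] = 1
E[Z] = 1*(-2) - 2*1 = -4

-4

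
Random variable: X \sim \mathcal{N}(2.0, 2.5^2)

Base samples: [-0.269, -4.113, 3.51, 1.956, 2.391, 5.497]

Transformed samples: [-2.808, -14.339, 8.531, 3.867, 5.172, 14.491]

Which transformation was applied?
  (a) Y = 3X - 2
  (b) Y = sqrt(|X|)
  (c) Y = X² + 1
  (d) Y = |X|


Checking option (a) Y = 3X - 2:
  X = -0.269 -> Y = -2.808 ✓
  X = -4.113 -> Y = -14.339 ✓
  X = 3.51 -> Y = 8.531 ✓
All samples match this transformation.

(a) 3X - 2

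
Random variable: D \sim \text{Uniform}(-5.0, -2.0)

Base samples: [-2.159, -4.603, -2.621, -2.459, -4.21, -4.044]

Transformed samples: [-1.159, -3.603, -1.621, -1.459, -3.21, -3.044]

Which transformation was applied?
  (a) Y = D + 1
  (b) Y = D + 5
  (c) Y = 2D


Checking option (a) Y = D + 1:
  D = -2.159 -> Y = -1.159 ✓
  D = -4.603 -> Y = -3.603 ✓
  D = -2.621 -> Y = -1.621 ✓
All samples match this transformation.

(a) D + 1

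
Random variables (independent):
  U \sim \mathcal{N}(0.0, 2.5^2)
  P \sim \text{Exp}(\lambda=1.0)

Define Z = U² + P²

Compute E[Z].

E[Z] = E[U²] + E[P²]
E[U²] = Var(U) + E[U]² = 6.25 + 0 = 6.25
E[P²] = Var(P) + E[P]² = 1 + 1 = 2
E[Z] = 6.25 + 2 = 8.25

8.25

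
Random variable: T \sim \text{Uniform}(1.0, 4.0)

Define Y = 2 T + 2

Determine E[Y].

For Y = 2T + 2:
E[Y] = 2 * E[T] + 2
E[T] = (1 + 4)/2 = 2.5
E[Y] = 2 * 2.5 + 2 = 7

7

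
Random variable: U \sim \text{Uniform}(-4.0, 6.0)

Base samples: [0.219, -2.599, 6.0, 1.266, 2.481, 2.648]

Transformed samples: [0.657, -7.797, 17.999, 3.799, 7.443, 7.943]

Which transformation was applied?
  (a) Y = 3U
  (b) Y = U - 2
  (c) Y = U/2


Checking option (a) Y = 3U:
  U = 0.219 -> Y = 0.657 ✓
  U = -2.599 -> Y = -7.797 ✓
  U = 6.0 -> Y = 17.999 ✓
All samples match this transformation.

(a) 3U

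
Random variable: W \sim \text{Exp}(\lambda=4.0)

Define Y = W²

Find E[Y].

Using E[X²] = Var(X) + (E[X])²:
E[W] = 0.25
Var(W) = 1/4.0^2 = 0.0625
E[W²] = 0.0625 + 0.25² = 0.0625 + 0.0625 = 0.125

0.125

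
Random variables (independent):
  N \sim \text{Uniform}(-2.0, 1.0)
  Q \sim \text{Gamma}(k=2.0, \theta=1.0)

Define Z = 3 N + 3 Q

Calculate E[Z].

E[Z] = 3*E[N] + 3*E[Q]
E[N] = -0.5
E[Q] = 2
E[Z] = 3*(-0.5) + 3*2 = 4.5

4.5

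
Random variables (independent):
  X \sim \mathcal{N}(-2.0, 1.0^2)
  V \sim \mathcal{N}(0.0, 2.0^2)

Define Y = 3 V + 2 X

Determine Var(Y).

For independent RVs: Var(aX + bY) = a²Var(X) + b²Var(Y)
Var(X) = 1
Var(V) = 4
Var(Y) = 2²*1 + 3²*4
= 4*1 + 9*4 = 40

40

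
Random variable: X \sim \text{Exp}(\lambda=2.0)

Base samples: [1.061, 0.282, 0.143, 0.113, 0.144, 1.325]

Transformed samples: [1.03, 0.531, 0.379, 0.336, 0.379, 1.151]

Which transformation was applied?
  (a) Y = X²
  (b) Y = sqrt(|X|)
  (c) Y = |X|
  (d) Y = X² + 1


Checking option (b) Y = sqrt(|X|):
  X = 1.061 -> Y = 1.03 ✓
  X = 0.282 -> Y = 0.531 ✓
  X = 0.143 -> Y = 0.379 ✓
All samples match this transformation.

(b) sqrt(|X|)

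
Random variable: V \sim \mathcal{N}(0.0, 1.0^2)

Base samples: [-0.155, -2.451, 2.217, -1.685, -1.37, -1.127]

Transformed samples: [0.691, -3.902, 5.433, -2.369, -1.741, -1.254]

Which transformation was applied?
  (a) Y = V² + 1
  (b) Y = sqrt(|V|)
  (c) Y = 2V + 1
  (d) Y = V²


Checking option (c) Y = 2V + 1:
  V = -0.155 -> Y = 0.691 ✓
  V = -2.451 -> Y = -3.902 ✓
  V = 2.217 -> Y = 5.433 ✓
All samples match this transformation.

(c) 2V + 1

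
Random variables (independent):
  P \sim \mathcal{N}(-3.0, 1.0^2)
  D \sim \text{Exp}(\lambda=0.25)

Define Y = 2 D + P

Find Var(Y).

For independent RVs: Var(aX + bY) = a²Var(X) + b²Var(Y)
Var(P) = 1
Var(D) = 16
Var(Y) = 1²*1 + 2²*16
= 1*1 + 4*16 = 65

65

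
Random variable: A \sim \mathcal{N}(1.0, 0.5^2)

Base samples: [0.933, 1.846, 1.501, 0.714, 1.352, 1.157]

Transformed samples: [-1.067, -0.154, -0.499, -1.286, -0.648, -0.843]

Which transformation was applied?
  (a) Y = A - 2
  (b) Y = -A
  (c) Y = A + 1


Checking option (a) Y = A - 2:
  A = 0.933 -> Y = -1.067 ✓
  A = 1.846 -> Y = -0.154 ✓
  A = 1.501 -> Y = -0.499 ✓
All samples match this transformation.

(a) A - 2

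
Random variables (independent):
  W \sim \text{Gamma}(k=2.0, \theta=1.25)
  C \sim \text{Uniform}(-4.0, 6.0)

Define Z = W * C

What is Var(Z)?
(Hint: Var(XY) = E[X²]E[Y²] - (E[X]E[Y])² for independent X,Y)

Var(XY) = E[X²]E[Y²] - (E[X]E[Y])²
E[W] = 2.5, Var(W) = 3.125
E[C] = 1, Var(C) = 8.3333333
E[W²] = 3.125 + 2.5² = 9.375
E[C²] = 8.3333333 + 1² = 9.3333333
Var(Z) = 9.375*9.3333333 - (2.5*1)²
= 87.5 - 6.25 = 81.25

81.25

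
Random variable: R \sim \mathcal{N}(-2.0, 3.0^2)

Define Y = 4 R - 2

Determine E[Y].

For Y = 4R - 2:
E[Y] = 4 * E[R] - 2
E[R] = -2.0 = -2
E[Y] = 4 * (-2) - 2 = -10

-10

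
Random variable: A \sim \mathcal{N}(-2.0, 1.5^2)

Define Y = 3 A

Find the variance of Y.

For Y = aA + b: Var(Y) = a² * Var(A)
Var(A) = 1.5^2 = 2.25
Var(Y) = 3² * 2.25 = 9 * 2.25 = 20.25

20.25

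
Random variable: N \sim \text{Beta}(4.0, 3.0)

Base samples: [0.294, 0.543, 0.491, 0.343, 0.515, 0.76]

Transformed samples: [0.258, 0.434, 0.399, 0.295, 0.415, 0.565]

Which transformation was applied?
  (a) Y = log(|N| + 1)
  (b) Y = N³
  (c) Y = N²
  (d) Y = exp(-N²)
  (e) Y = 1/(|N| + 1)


Checking option (a) Y = log(|N| + 1):
  N = 0.294 -> Y = 0.258 ✓
  N = 0.543 -> Y = 0.434 ✓
  N = 0.491 -> Y = 0.399 ✓
All samples match this transformation.

(a) log(|N| + 1)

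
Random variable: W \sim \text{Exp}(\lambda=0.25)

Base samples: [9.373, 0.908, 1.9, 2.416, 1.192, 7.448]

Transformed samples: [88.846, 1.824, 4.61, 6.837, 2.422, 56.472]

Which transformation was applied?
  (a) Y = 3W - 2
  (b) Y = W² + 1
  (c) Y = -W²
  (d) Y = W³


Checking option (b) Y = W² + 1:
  W = 9.373 -> Y = 88.846 ✓
  W = 0.908 -> Y = 1.824 ✓
  W = 1.9 -> Y = 4.61 ✓
All samples match this transformation.

(b) W² + 1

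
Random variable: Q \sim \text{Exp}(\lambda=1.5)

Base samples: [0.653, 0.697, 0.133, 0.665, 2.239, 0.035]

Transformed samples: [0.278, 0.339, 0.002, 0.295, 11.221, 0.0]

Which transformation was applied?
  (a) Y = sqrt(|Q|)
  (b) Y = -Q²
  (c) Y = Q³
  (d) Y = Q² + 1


Checking option (c) Y = Q³:
  Q = 0.653 -> Y = 0.278 ✓
  Q = 0.697 -> Y = 0.339 ✓
  Q = 0.133 -> Y = 0.002 ✓
All samples match this transformation.

(c) Q³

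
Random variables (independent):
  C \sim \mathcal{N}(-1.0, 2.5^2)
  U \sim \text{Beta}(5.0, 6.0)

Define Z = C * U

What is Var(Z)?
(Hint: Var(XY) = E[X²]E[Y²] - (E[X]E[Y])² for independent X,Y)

Var(XY) = E[X²]E[Y²] - (E[X]E[Y])²
E[C] = -1, Var(C) = 6.25
E[U] = 0.45454545, Var(U) = 0.020661157
E[C²] = 6.25 + (-1)² = 7.25
E[U²] = 0.020661157 + 0.45454545² = 0.22727273
Var(Z) = 7.25*0.22727273 - (-1*0.45454545)²
= 1.6477273 - 0.20661157 = 1.4411157

1.4411157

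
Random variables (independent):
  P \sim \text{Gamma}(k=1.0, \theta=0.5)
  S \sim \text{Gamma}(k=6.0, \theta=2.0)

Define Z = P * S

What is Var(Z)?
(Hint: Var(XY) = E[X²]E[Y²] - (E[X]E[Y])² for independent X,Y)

Var(XY) = E[X²]E[Y²] - (E[X]E[Y])²
E[P] = 0.5, Var(P) = 0.25
E[S] = 12, Var(S) = 24
E[P²] = 0.25 + 0.5² = 0.5
E[S²] = 24 + 12² = 168
Var(Z) = 0.5*168 - (0.5*12)²
= 84 - 36 = 48

48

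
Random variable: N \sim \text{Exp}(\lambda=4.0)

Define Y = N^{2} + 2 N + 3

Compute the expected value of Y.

E[Y] = 1*E[N²] + 2*E[N] + 3
E[N] = 0.25
E[N²] = Var(N) + (E[N])² = 0.0625 + 0.0625 = 0.125
E[Y] = 1*0.125 + 2*0.25 + 3 = 3.625

3.625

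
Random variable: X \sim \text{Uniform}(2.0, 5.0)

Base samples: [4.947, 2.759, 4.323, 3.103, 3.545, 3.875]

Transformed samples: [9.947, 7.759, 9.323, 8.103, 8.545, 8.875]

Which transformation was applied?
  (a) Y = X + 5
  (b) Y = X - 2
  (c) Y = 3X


Checking option (a) Y = X + 5:
  X = 4.947 -> Y = 9.947 ✓
  X = 2.759 -> Y = 7.759 ✓
  X = 4.323 -> Y = 9.323 ✓
All samples match this transformation.

(a) X + 5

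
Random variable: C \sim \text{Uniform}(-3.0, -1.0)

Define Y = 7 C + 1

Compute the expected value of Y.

For Y = 7C + 1:
E[Y] = 7 * E[C] + 1
E[C] = (-3 - 1)/2 = -2
E[Y] = 7 * (-2) + 1 = -13

-13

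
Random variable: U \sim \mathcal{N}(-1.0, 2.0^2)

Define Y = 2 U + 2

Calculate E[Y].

For Y = 2U + 2:
E[Y] = 2 * E[U] + 2
E[U] = -1.0 = -1
E[Y] = 2 * (-1) + 2 = 0

0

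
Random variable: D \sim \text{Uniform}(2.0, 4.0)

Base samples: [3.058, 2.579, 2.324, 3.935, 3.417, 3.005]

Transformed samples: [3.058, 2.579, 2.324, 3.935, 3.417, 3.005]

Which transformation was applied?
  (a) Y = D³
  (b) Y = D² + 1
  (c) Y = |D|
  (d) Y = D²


Checking option (c) Y = |D|:
  D = 3.058 -> Y = 3.058 ✓
  D = 2.579 -> Y = 2.579 ✓
  D = 2.324 -> Y = 2.324 ✓
All samples match this transformation.

(c) |D|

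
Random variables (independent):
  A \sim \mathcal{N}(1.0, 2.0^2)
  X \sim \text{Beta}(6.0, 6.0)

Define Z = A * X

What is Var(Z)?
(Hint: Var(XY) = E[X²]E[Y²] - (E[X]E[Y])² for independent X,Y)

Var(XY) = E[X²]E[Y²] - (E[X]E[Y])²
E[A] = 1, Var(A) = 4
E[X] = 0.5, Var(X) = 0.019230769
E[A²] = 4 + 1² = 5
E[X²] = 0.019230769 + 0.5² = 0.26923077
Var(Z) = 5*0.26923077 - (1*0.5)²
= 1.3461538 - 0.25 = 1.0961538

1.0961538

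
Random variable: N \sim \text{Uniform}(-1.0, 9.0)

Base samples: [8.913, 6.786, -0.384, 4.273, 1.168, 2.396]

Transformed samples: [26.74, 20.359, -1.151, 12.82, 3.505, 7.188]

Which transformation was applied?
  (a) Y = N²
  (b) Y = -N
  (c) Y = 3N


Checking option (c) Y = 3N:
  N = 8.913 -> Y = 26.74 ✓
  N = 6.786 -> Y = 20.359 ✓
  N = -0.384 -> Y = -1.151 ✓
All samples match this transformation.

(c) 3N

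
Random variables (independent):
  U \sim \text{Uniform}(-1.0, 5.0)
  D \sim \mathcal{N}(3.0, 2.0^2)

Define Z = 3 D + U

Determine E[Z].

E[Z] = 1*E[U] + 3*E[D]
E[U] = 2
E[D] = 3
E[Z] = 1*2 + 3*3 = 11

11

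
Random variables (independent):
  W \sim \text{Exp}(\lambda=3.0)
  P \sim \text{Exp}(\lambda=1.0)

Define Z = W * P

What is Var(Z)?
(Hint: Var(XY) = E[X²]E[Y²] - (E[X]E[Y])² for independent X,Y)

Var(XY) = E[X²]E[Y²] - (E[X]E[Y])²
E[W] = 0.33333333, Var(W) = 0.11111111
E[P] = 1, Var(P) = 1
E[W²] = 0.11111111 + 0.33333333² = 0.22222222
E[P²] = 1 + 1² = 2
Var(Z) = 0.22222222*2 - (0.33333333*1)²
= 0.44444444 - 0.11111111 = 0.33333333

0.33333333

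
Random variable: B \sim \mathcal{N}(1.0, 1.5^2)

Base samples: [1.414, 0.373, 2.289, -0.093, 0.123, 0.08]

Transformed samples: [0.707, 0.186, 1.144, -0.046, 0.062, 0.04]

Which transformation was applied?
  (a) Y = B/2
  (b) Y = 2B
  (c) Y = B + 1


Checking option (a) Y = B/2:
  B = 1.414 -> Y = 0.707 ✓
  B = 0.373 -> Y = 0.186 ✓
  B = 2.289 -> Y = 1.144 ✓
All samples match this transformation.

(a) B/2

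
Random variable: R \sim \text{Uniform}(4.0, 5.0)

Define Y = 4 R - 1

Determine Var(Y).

For Y = aR + b: Var(Y) = a² * Var(R)
Var(R) = (5 - 4)^2/12 = 0.083333333
Var(Y) = 4² * 0.083333333 = 16 * 0.083333333 = 1.3333333

1.3333333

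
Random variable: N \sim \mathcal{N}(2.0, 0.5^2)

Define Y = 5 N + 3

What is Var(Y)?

For Y = aN + b: Var(Y) = a² * Var(N)
Var(N) = 0.5^2 = 0.25
Var(Y) = 5² * 0.25 = 25 * 0.25 = 6.25

6.25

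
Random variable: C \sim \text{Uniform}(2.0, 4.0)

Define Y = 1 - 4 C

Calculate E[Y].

For Y = -4C + 1:
E[Y] = -4 * E[C] + 1
E[C] = (2 + 4)/2 = 3
E[Y] = -4 * 3 + 1 = -11

-11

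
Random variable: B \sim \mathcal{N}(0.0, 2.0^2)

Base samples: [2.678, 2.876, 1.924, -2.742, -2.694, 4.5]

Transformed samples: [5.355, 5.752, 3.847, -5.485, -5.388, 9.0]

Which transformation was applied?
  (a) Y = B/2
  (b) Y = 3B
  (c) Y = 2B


Checking option (c) Y = 2B:
  B = 2.678 -> Y = 5.355 ✓
  B = 2.876 -> Y = 5.752 ✓
  B = 1.924 -> Y = 3.847 ✓
All samples match this transformation.

(c) 2B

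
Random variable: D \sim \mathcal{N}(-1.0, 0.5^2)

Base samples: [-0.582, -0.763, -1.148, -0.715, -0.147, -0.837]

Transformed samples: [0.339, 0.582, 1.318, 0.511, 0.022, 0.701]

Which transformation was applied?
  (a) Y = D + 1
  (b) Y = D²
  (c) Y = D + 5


Checking option (b) Y = D²:
  D = -0.582 -> Y = 0.339 ✓
  D = -0.763 -> Y = 0.582 ✓
  D = -1.148 -> Y = 1.318 ✓
All samples match this transformation.

(b) D²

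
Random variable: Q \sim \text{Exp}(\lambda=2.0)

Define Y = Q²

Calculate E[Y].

E[Q²] = Var(Q) + (E[Q])² = 0.25 + 0.25 = 0.5

0.5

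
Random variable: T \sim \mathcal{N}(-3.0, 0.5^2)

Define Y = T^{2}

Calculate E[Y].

E[Y] = 1*E[T²]
E[T] = -3
E[T²] = Var(T) + (E[T])² = 0.25 + 9 = 9.25
E[Y] = 1*9.25 = 9.25

9.25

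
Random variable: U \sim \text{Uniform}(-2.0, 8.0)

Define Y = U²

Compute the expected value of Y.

E[U²] = Var(U) + (E[U])² = 8.3333333 + 9 = 17.333333

17.333333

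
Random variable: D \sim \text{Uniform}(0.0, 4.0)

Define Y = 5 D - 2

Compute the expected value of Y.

For Y = 5D - 2:
E[Y] = 5 * E[D] - 2
E[D] = (0 + 4)/2 = 2
E[Y] = 5 * 2 - 2 = 8

8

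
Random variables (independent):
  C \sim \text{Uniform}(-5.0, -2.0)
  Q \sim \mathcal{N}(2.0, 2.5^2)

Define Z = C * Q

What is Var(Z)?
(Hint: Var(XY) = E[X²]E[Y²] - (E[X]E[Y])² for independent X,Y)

Var(XY) = E[X²]E[Y²] - (E[X]E[Y])²
E[C] = -3.5, Var(C) = 0.75
E[Q] = 2, Var(Q) = 6.25
E[C²] = 0.75 + (-3.5)² = 13
E[Q²] = 6.25 + 2² = 10.25
Var(Z) = 13*10.25 - (-3.5*2)²
= 133.25 - 49 = 84.25

84.25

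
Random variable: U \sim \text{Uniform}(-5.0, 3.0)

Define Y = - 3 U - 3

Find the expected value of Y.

For Y = -3U - 3:
E[Y] = -3 * E[U] - 3
E[U] = (-5 + 3)/2 = -1
E[Y] = -3 * (-1) - 3 = 0

0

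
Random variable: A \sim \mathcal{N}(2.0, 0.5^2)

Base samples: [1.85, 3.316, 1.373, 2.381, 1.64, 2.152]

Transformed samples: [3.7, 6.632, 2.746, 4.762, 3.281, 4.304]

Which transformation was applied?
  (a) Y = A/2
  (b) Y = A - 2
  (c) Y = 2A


Checking option (c) Y = 2A:
  A = 1.85 -> Y = 3.7 ✓
  A = 3.316 -> Y = 6.632 ✓
  A = 1.373 -> Y = 2.746 ✓
All samples match this transformation.

(c) 2A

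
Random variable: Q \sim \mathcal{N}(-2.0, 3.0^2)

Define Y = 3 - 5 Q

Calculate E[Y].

For Y = -5Q + 3:
E[Y] = -5 * E[Q] + 3
E[Q] = -2.0 = -2
E[Y] = -5 * (-2) + 3 = 13

13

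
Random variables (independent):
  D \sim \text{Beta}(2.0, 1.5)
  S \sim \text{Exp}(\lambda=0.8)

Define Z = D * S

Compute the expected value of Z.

For independent RVs: E[XY] = E[X]*E[Y]
E[D] = 0.57142857
E[S] = 1.25
E[Z] = 0.57142857 * 1.25 = 0.71428571

0.71428571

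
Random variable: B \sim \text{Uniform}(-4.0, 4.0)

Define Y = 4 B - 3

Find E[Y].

For Y = 4B - 3:
E[Y] = 4 * E[B] - 3
E[B] = (-4 + 4)/2 = 0
E[Y] = 4 * 0 - 3 = -3

-3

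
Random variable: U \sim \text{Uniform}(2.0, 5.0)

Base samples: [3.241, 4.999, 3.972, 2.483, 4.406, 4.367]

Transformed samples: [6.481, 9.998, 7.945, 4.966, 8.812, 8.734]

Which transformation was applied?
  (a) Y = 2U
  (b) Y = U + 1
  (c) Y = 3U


Checking option (a) Y = 2U:
  U = 3.241 -> Y = 6.481 ✓
  U = 4.999 -> Y = 9.998 ✓
  U = 3.972 -> Y = 7.945 ✓
All samples match this transformation.

(a) 2U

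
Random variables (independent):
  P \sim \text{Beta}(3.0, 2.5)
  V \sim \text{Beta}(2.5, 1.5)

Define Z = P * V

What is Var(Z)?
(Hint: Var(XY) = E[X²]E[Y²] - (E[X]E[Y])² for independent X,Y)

Var(XY) = E[X²]E[Y²] - (E[X]E[Y])²
E[P] = 0.54545455, Var(P) = 0.038143675
E[V] = 0.625, Var(V) = 0.046875
E[P²] = 0.038143675 + 0.54545455² = 0.33566434
E[V²] = 0.046875 + 0.625² = 0.4375
Var(Z) = 0.33566434*0.4375 - (0.54545455*0.625)²
= 0.14685315 - 0.11621901 = 0.030634139

0.030634139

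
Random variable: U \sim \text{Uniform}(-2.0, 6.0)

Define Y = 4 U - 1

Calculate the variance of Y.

For Y = aU + b: Var(Y) = a² * Var(U)
Var(U) = (6 + 2)^2/12 = 5.3333333
Var(Y) = 4² * 5.3333333 = 16 * 5.3333333 = 85.333333

85.333333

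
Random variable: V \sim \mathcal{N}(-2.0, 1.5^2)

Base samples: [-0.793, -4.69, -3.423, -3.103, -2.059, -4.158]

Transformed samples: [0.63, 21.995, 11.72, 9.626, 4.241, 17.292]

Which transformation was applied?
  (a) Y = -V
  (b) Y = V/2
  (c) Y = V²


Checking option (c) Y = V²:
  V = -0.793 -> Y = 0.63 ✓
  V = -4.69 -> Y = 21.995 ✓
  V = -3.423 -> Y = 11.72 ✓
All samples match this transformation.

(c) V²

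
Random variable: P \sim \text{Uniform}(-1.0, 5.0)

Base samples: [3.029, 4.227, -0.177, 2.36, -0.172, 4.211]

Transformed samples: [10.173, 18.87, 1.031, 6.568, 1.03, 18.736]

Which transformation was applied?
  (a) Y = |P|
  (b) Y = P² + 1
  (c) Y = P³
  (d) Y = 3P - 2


Checking option (b) Y = P² + 1:
  P = 3.029 -> Y = 10.173 ✓
  P = 4.227 -> Y = 18.87 ✓
  P = -0.177 -> Y = 1.031 ✓
All samples match this transformation.

(b) P² + 1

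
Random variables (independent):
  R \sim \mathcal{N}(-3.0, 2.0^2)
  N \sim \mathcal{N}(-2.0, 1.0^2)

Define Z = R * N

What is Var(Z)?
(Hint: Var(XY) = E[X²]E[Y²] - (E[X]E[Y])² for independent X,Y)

Var(XY) = E[X²]E[Y²] - (E[X]E[Y])²
E[R] = -3, Var(R) = 4
E[N] = -2, Var(N) = 1
E[R²] = 4 + (-3)² = 13
E[N²] = 1 + (-2)² = 5
Var(Z) = 13*5 - (-3*(-2))²
= 65 - 36 = 29

29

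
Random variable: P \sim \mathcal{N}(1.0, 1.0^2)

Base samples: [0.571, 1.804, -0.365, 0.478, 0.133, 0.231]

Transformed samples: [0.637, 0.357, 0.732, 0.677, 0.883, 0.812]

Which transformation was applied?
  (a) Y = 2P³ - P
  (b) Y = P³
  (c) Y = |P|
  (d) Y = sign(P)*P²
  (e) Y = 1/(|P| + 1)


Checking option (e) Y = 1/(|P| + 1):
  P = 0.571 -> Y = 0.637 ✓
  P = 1.804 -> Y = 0.357 ✓
  P = -0.365 -> Y = 0.732 ✓
All samples match this transformation.

(e) 1/(|P| + 1)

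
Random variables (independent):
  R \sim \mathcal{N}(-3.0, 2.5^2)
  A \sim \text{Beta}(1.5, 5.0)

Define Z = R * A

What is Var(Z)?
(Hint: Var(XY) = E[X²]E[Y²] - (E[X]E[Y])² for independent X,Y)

Var(XY) = E[X²]E[Y²] - (E[X]E[Y])²
E[R] = -3, Var(R) = 6.25
E[A] = 0.23076923, Var(A) = 0.023668639
E[R²] = 6.25 + (-3)² = 15.25
E[A²] = 0.023668639 + 0.23076923² = 0.076923077
Var(Z) = 15.25*0.076923077 - (-3*0.23076923)²
= 1.1730769 - 0.47928994 = 0.69378698

0.69378698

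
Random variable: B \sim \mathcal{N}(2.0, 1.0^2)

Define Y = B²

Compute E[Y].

Using E[X²] = Var(X) + (E[X])²:
E[B] = 2
Var(B) = 1.0^2 = 1
E[B²] = 1 + 2² = 1 + 4 = 5

5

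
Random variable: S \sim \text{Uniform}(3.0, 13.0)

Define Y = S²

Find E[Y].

Using E[X²] = Var(X) + (E[X])²:
E[S] = 8
Var(S) = (13 - 3)^2/12 = 8.3333333
E[S²] = 8.3333333 + 8² = 8.3333333 + 64 = 72.333333

72.333333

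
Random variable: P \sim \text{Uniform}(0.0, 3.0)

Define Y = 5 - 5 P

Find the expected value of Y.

For Y = -5P + 5:
E[Y] = -5 * E[P] + 5
E[P] = (0 + 3)/2 = 1.5
E[Y] = -5 * 1.5 + 5 = -2.5

-2.5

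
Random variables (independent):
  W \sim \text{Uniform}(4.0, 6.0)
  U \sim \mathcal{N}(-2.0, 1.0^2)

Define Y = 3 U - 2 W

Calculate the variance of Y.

For independent RVs: Var(aX + bY) = a²Var(X) + b²Var(Y)
Var(W) = 0.33333333
Var(U) = 1
Var(Y) = (-2)²*0.33333333 + 3²*1
= 4*0.33333333 + 9*1 = 10.333333

10.333333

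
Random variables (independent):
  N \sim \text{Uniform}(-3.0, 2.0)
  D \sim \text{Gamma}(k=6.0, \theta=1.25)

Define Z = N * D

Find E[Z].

For independent RVs: E[XY] = E[X]*E[Y]
E[N] = -0.5
E[D] = 7.5
E[Z] = -0.5 * 7.5 = -3.75

-3.75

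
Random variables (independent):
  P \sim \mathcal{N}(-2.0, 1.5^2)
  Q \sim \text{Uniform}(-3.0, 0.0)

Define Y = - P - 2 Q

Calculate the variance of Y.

For independent RVs: Var(aX + bY) = a²Var(X) + b²Var(Y)
Var(P) = 2.25
Var(Q) = 0.75
Var(Y) = (-1)²*2.25 + (-2)²*0.75
= 1*2.25 + 4*0.75 = 5.25

5.25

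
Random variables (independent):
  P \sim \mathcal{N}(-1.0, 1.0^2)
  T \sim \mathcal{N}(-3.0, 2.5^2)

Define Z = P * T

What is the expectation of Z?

For independent RVs: E[XY] = E[X]*E[Y]
E[P] = -1
E[T] = -3
E[Z] = -1 * (-3) = 3

3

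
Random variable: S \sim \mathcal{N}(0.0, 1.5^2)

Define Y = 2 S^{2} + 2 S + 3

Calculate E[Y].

E[Y] = 2*E[S²] + 2*E[S] + 3
E[S] = 0
E[S²] = Var(S) + (E[S])² = 2.25 + 0 = 2.25
E[Y] = 2*2.25 + 2*0 + 3 = 7.5

7.5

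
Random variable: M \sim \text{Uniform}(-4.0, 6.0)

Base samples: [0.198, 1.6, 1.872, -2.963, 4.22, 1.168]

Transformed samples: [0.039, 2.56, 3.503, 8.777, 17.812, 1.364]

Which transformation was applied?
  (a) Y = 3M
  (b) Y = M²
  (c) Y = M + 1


Checking option (b) Y = M²:
  M = 0.198 -> Y = 0.039 ✓
  M = 1.6 -> Y = 2.56 ✓
  M = 1.872 -> Y = 3.503 ✓
All samples match this transformation.

(b) M²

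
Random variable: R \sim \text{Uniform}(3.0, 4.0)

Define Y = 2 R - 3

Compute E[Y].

For Y = 2R - 3:
E[Y] = 2 * E[R] - 3
E[R] = (3 + 4)/2 = 3.5
E[Y] = 2 * 3.5 - 3 = 4

4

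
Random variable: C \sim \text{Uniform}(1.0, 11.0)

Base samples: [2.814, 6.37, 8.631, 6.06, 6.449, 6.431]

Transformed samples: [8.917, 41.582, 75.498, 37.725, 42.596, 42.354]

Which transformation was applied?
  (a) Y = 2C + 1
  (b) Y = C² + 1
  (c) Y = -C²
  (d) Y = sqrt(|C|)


Checking option (b) Y = C² + 1:
  C = 2.814 -> Y = 8.917 ✓
  C = 6.37 -> Y = 41.582 ✓
  C = 8.631 -> Y = 75.498 ✓
All samples match this transformation.

(b) C² + 1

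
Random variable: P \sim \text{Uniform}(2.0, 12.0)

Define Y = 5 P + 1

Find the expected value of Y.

For Y = 5P + 1:
E[Y] = 5 * E[P] + 1
E[P] = (2 + 12)/2 = 7
E[Y] = 5 * 7 + 1 = 36

36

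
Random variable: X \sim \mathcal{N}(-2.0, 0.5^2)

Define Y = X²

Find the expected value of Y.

Using E[X²] = Var(X) + (E[X])²:
E[X] = -2
Var(X) = 0.5^2 = 0.25
E[X²] = 0.25 + (-2)² = 0.25 + 4 = 4.25

4.25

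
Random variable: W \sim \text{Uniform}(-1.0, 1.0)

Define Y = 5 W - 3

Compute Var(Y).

For Y = aW + b: Var(Y) = a² * Var(W)
Var(W) = (1 + 1)^2/12 = 0.33333333
Var(Y) = 5² * 0.33333333 = 25 * 0.33333333 = 8.3333333

8.3333333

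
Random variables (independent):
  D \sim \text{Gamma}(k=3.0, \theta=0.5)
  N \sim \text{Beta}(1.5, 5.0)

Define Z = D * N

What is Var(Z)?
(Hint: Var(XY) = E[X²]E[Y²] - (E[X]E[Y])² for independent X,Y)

Var(XY) = E[X²]E[Y²] - (E[X]E[Y])²
E[D] = 1.5, Var(D) = 0.75
E[N] = 0.23076923, Var(N) = 0.023668639
E[D²] = 0.75 + 1.5² = 3
E[N²] = 0.023668639 + 0.23076923² = 0.076923077
Var(Z) = 3*0.076923077 - (1.5*0.23076923)²
= 0.23076923 - 0.11982249 = 0.11094675

0.11094675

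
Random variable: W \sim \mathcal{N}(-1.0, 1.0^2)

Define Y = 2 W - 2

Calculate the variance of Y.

For Y = aW + b: Var(Y) = a² * Var(W)
Var(W) = 1.0^2 = 1
Var(Y) = 2² * 1 = 4 * 1 = 4

4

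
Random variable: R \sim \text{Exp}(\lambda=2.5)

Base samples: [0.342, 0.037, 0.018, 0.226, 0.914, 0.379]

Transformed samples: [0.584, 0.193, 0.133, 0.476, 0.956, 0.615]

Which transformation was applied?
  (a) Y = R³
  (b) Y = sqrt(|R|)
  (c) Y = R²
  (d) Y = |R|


Checking option (b) Y = sqrt(|R|):
  R = 0.342 -> Y = 0.584 ✓
  R = 0.037 -> Y = 0.193 ✓
  R = 0.018 -> Y = 0.133 ✓
All samples match this transformation.

(b) sqrt(|R|)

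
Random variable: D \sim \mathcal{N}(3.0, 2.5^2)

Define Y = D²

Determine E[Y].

E[D²] = Var(D) + (E[D])² = 6.25 + 9 = 15.25

15.25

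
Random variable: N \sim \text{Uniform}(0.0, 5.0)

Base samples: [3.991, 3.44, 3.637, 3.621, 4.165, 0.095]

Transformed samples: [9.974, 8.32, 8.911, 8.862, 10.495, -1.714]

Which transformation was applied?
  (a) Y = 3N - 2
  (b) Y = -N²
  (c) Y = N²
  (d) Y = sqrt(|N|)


Checking option (a) Y = 3N - 2:
  N = 3.991 -> Y = 9.974 ✓
  N = 3.44 -> Y = 8.32 ✓
  N = 3.637 -> Y = 8.911 ✓
All samples match this transformation.

(a) 3N - 2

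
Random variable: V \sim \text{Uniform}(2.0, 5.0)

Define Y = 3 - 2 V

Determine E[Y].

For Y = -2V + 3:
E[Y] = -2 * E[V] + 3
E[V] = (2 + 5)/2 = 3.5
E[Y] = -2 * 3.5 + 3 = -4

-4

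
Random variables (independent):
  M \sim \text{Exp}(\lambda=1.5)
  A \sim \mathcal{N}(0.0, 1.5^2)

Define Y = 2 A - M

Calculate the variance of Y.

For independent RVs: Var(aX + bY) = a²Var(X) + b²Var(Y)
Var(M) = 0.44444444
Var(A) = 2.25
Var(Y) = (-1)²*0.44444444 + 2²*2.25
= 1*0.44444444 + 4*2.25 = 9.4444444

9.4444444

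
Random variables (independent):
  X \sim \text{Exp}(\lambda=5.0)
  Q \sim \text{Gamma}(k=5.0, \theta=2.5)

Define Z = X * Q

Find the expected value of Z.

For independent RVs: E[XY] = E[X]*E[Y]
E[X] = 0.2
E[Q] = 12.5
E[Z] = 0.2 * 12.5 = 2.5

2.5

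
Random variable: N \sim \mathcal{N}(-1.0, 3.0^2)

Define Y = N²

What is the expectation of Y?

Using E[X²] = Var(X) + (E[X])²:
E[N] = -1
Var(N) = 3.0^2 = 9
E[N²] = 9 + (-1)² = 9 + 1 = 10

10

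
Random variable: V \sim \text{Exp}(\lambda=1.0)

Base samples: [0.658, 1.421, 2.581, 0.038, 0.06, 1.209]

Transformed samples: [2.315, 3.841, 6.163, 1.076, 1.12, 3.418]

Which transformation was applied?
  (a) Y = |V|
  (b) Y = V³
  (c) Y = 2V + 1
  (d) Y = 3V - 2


Checking option (c) Y = 2V + 1:
  V = 0.658 -> Y = 2.315 ✓
  V = 1.421 -> Y = 3.841 ✓
  V = 2.581 -> Y = 6.163 ✓
All samples match this transformation.

(c) 2V + 1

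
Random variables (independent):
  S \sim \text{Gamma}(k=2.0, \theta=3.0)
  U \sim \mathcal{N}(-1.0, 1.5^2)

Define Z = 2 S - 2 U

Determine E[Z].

E[Z] = 2*E[S] - 2*E[U]
E[S] = 6
E[U] = -1
E[Z] = 2*6 - 2*(-1) = 14

14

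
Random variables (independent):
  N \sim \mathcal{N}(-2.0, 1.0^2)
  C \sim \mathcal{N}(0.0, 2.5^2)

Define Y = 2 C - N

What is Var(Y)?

For independent RVs: Var(aX + bY) = a²Var(X) + b²Var(Y)
Var(N) = 1
Var(C) = 6.25
Var(Y) = (-1)²*1 + 2²*6.25
= 1*1 + 4*6.25 = 26

26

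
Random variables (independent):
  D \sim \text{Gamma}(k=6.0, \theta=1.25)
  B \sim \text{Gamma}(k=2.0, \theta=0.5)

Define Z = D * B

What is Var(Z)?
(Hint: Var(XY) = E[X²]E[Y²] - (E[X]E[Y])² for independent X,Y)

Var(XY) = E[X²]E[Y²] - (E[X]E[Y])²
E[D] = 7.5, Var(D) = 9.375
E[B] = 1, Var(B) = 0.5
E[D²] = 9.375 + 7.5² = 65.625
E[B²] = 0.5 + 1² = 1.5
Var(Z) = 65.625*1.5 - (7.5*1)²
= 98.4375 - 56.25 = 42.1875

42.1875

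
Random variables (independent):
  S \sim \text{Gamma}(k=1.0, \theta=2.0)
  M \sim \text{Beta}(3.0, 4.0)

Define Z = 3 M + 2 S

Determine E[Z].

E[Z] = 2*E[S] + 3*E[M]
E[S] = 2
E[M] = 0.42857143
E[Z] = 2*2 + 3*0.42857143 = 5.2857143

5.2857143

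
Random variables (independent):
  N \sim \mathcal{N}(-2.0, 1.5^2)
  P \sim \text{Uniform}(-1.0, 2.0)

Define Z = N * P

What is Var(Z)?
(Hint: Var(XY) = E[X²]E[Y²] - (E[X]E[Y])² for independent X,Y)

Var(XY) = E[X²]E[Y²] - (E[X]E[Y])²
E[N] = -2, Var(N) = 2.25
E[P] = 0.5, Var(P) = 0.75
E[N²] = 2.25 + (-2)² = 6.25
E[P²] = 0.75 + 0.5² = 1
Var(Z) = 6.25*1 - (-2*0.5)²
= 6.25 - 1 = 5.25

5.25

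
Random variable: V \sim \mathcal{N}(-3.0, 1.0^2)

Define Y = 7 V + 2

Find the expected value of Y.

For Y = 7V + 2:
E[Y] = 7 * E[V] + 2
E[V] = -3.0 = -3
E[Y] = 7 * (-3) + 2 = -19

-19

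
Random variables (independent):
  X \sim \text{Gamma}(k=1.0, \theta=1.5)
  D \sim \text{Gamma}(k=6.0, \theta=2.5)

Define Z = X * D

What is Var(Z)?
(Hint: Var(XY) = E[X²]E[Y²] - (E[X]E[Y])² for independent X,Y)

Var(XY) = E[X²]E[Y²] - (E[X]E[Y])²
E[X] = 1.5, Var(X) = 2.25
E[D] = 15, Var(D) = 37.5
E[X²] = 2.25 + 1.5² = 4.5
E[D²] = 37.5 + 15² = 262.5
Var(Z) = 4.5*262.5 - (1.5*15)²
= 1181.25 - 506.25 = 675

675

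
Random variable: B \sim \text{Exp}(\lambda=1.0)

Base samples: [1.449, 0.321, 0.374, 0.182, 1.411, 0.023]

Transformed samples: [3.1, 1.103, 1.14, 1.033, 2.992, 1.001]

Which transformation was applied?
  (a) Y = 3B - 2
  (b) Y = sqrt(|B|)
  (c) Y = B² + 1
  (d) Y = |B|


Checking option (c) Y = B² + 1:
  B = 1.449 -> Y = 3.1 ✓
  B = 0.321 -> Y = 1.103 ✓
  B = 0.374 -> Y = 1.14 ✓
All samples match this transformation.

(c) B² + 1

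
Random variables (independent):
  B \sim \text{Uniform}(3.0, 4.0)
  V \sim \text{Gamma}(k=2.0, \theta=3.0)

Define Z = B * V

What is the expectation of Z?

For independent RVs: E[XY] = E[X]*E[Y]
E[B] = 3.5
E[V] = 6
E[Z] = 3.5 * 6 = 21

21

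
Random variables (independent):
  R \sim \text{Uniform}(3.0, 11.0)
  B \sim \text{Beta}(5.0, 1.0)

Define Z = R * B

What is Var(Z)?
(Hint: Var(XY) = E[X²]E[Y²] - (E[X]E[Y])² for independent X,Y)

Var(XY) = E[X²]E[Y²] - (E[X]E[Y])²
E[R] = 7, Var(R) = 5.3333333
E[B] = 0.83333333, Var(B) = 0.01984127
E[R²] = 5.3333333 + 7² = 54.333333
E[B²] = 0.01984127 + 0.83333333² = 0.71428571
Var(Z) = 54.333333*0.71428571 - (7*0.83333333)²
= 38.809524 - 34.027778 = 4.781746

4.781746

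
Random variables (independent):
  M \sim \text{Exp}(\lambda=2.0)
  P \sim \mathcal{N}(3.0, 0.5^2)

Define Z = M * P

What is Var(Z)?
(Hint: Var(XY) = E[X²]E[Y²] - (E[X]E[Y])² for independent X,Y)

Var(XY) = E[X²]E[Y²] - (E[X]E[Y])²
E[M] = 0.5, Var(M) = 0.25
E[P] = 3, Var(P) = 0.25
E[M²] = 0.25 + 0.5² = 0.5
E[P²] = 0.25 + 3² = 9.25
Var(Z) = 0.5*9.25 - (0.5*3)²
= 4.625 - 2.25 = 2.375

2.375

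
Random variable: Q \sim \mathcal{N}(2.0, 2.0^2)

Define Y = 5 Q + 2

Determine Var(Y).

For Y = aQ + b: Var(Y) = a² * Var(Q)
Var(Q) = 2.0^2 = 4
Var(Y) = 5² * 4 = 25 * 4 = 100

100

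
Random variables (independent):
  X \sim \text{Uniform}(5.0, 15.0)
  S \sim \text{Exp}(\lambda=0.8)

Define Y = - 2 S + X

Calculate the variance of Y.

For independent RVs: Var(aX + bY) = a²Var(X) + b²Var(Y)
Var(X) = 8.3333333
Var(S) = 1.5625
Var(Y) = 1²*8.3333333 + (-2)²*1.5625
= 1*8.3333333 + 4*1.5625 = 14.583333

14.583333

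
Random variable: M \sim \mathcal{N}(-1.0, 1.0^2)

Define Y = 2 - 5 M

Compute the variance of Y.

For Y = aM + b: Var(Y) = a² * Var(M)
Var(M) = 1.0^2 = 1
Var(Y) = (-5)² * 1 = 25 * 1 = 25

25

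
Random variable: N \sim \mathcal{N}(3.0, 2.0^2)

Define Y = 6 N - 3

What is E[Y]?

For Y = 6N - 3:
E[Y] = 6 * E[N] - 3
E[N] = 3.0 = 3
E[Y] = 6 * 3 - 3 = 15

15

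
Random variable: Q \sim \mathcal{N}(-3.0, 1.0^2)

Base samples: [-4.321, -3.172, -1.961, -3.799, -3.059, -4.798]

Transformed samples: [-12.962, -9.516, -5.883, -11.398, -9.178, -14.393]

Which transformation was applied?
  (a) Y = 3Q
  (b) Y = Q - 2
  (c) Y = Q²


Checking option (a) Y = 3Q:
  Q = -4.321 -> Y = -12.962 ✓
  Q = -3.172 -> Y = -9.516 ✓
  Q = -1.961 -> Y = -5.883 ✓
All samples match this transformation.

(a) 3Q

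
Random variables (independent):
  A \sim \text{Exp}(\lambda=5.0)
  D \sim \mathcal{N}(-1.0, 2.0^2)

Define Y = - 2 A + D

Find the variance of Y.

For independent RVs: Var(aX + bY) = a²Var(X) + b²Var(Y)
Var(A) = 0.04
Var(D) = 4
Var(Y) = (-2)²*0.04 + 1²*4
= 4*0.04 + 1*4 = 4.16

4.16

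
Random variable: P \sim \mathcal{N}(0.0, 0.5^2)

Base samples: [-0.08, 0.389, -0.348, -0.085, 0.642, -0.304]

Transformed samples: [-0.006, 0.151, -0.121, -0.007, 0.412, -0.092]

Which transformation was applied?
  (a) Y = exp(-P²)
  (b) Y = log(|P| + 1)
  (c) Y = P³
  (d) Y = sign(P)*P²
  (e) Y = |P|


Checking option (d) Y = sign(P)*P²:
  P = -0.08 -> Y = -0.006 ✓
  P = 0.389 -> Y = 0.151 ✓
  P = -0.348 -> Y = -0.121 ✓
All samples match this transformation.

(d) sign(P)*P²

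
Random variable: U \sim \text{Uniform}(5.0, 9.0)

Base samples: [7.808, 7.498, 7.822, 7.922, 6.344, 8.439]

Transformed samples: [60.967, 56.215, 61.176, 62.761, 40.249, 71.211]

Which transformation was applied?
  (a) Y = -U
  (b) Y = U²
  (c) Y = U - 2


Checking option (b) Y = U²:
  U = 7.808 -> Y = 60.967 ✓
  U = 7.498 -> Y = 56.215 ✓
  U = 7.822 -> Y = 61.176 ✓
All samples match this transformation.

(b) U²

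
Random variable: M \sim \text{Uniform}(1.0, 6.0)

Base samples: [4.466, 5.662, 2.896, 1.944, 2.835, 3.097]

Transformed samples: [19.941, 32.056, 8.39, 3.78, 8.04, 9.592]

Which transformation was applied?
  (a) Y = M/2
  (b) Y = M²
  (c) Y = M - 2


Checking option (b) Y = M²:
  M = 4.466 -> Y = 19.941 ✓
  M = 5.662 -> Y = 32.056 ✓
  M = 2.896 -> Y = 8.39 ✓
All samples match this transformation.

(b) M²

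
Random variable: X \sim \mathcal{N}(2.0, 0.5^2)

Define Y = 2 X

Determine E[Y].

For Y = 2X:
E[Y] = 2 * E[X]
E[X] = 2.0 = 2
E[Y] = 2 * 2 = 4

4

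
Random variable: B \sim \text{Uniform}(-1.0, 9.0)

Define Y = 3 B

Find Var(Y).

For Y = aB + b: Var(Y) = a² * Var(B)
Var(B) = (9 + 1)^2/12 = 8.3333333
Var(Y) = 3² * 8.3333333 = 9 * 8.3333333 = 75

75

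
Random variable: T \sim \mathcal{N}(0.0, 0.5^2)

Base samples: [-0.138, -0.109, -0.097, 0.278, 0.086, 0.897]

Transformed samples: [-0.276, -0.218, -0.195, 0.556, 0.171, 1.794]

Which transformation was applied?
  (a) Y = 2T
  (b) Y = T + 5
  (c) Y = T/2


Checking option (a) Y = 2T:
  T = -0.138 -> Y = -0.276 ✓
  T = -0.109 -> Y = -0.218 ✓
  T = -0.097 -> Y = -0.195 ✓
All samples match this transformation.

(a) 2T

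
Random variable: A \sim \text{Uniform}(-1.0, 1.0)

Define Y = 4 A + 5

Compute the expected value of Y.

For Y = 4A + 5:
E[Y] = 4 * E[A] + 5
E[A] = (-1 + 1)/2 = 0
E[Y] = 4 * 0 + 5 = 5

5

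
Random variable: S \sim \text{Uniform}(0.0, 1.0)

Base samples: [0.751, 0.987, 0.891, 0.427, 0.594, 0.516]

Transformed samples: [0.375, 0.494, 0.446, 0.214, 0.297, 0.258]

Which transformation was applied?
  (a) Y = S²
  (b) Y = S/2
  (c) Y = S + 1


Checking option (b) Y = S/2:
  S = 0.751 -> Y = 0.375 ✓
  S = 0.987 -> Y = 0.494 ✓
  S = 0.891 -> Y = 0.446 ✓
All samples match this transformation.

(b) S/2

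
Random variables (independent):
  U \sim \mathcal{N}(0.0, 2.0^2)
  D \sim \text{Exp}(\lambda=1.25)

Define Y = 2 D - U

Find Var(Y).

For independent RVs: Var(aX + bY) = a²Var(X) + b²Var(Y)
Var(U) = 4
Var(D) = 0.64
Var(Y) = (-1)²*4 + 2²*0.64
= 1*4 + 4*0.64 = 6.56

6.56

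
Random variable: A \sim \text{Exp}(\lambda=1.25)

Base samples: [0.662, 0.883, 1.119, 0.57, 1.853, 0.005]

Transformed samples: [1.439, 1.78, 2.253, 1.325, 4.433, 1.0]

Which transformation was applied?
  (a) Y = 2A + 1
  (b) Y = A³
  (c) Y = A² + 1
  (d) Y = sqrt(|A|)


Checking option (c) Y = A² + 1:
  A = 0.662 -> Y = 1.439 ✓
  A = 0.883 -> Y = 1.78 ✓
  A = 1.119 -> Y = 2.253 ✓
All samples match this transformation.

(c) A² + 1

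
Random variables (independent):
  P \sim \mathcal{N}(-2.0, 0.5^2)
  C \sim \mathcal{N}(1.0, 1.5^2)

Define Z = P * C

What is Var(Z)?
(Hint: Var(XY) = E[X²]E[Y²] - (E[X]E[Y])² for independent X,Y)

Var(XY) = E[X²]E[Y²] - (E[X]E[Y])²
E[P] = -2, Var(P) = 0.25
E[C] = 1, Var(C) = 2.25
E[P²] = 0.25 + (-2)² = 4.25
E[C²] = 2.25 + 1² = 3.25
Var(Z) = 4.25*3.25 - (-2*1)²
= 13.8125 - 4 = 9.8125

9.8125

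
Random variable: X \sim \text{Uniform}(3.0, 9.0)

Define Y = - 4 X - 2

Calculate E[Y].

For Y = -4X - 2:
E[Y] = -4 * E[X] - 2
E[X] = (3 + 9)/2 = 6
E[Y] = -4 * 6 - 2 = -26

-26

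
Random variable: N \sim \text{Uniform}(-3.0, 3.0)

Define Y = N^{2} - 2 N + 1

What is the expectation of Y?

E[Y] = 1*E[N²] - 2*E[N] + 1
E[N] = 0
E[N²] = Var(N) + (E[N])² = 3 + 0 = 3
E[Y] = 1*3 - 2*0 + 1 = 4

4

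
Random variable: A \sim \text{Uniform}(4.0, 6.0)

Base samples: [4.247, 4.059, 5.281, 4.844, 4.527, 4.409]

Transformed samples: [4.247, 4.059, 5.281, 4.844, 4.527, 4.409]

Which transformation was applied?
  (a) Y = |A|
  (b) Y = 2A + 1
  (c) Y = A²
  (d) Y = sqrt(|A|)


Checking option (a) Y = |A|:
  A = 4.247 -> Y = 4.247 ✓
  A = 4.059 -> Y = 4.059 ✓
  A = 5.281 -> Y = 5.281 ✓
All samples match this transformation.

(a) |A|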